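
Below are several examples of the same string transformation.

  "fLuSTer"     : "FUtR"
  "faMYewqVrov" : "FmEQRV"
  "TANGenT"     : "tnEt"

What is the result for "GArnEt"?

gRe

What's happening: flip the case of every letter, then keep every other character starting from the first (positions 1st, 3rd, 5th, ...).
"GArnEt" → "gaRNeT" → "gRe".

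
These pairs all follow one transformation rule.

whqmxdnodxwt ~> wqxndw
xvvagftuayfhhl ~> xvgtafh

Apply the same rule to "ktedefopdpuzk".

Looking at the pairs, the operation is to keep every other character starting from the first (positions 1st, 3rd, 5th, ...).
So "ktedefopdpuzk" becomes "keeoduk".

keeoduk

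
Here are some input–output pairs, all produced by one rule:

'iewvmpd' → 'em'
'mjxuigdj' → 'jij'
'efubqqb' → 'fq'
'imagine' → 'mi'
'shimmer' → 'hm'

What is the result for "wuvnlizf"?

ulf

The pattern: keep one character in every 3, starting at position 2 (positions 2nd, 5th, 8th, ...).
On "wuvnlizf" that produces "ulf".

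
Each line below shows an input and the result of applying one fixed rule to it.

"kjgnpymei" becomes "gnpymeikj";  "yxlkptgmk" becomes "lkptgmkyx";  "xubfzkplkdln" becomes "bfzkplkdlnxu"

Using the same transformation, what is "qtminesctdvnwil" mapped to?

Rule — move the first 2 characters to the end (rotate left by 2).
"qtminesctdvnwil" → "minesctdvnwilqt".

minesctdvnwilqt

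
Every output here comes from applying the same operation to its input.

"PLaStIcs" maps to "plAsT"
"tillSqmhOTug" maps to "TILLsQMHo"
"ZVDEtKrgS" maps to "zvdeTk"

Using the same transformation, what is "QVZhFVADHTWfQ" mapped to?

qvzHfvadht

Rule — delete the last 3 characters, then flip the case of every letter.
Working it through for "QVZhFVADHTWfQ": intermediate "QVZhFVADHT", final "qvzHfvadht".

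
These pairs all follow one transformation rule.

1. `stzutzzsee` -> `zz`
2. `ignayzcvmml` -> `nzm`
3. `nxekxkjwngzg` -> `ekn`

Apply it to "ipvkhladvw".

Rule — delete the last 2 characters, then keep one character in every 3, starting at position 3 (positions 3rd, 6th, 9th, ...).
For "ipvkhladvw", step one produces "ipvkhlad"; step two turns that into "vl".

vl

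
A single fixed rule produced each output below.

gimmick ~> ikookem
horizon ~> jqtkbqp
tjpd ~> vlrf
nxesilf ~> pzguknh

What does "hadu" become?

What's happening: shift every letter 2 places forward in the alphabet (wrapping around).
On "hadu" that produces "jcfw".

jcfw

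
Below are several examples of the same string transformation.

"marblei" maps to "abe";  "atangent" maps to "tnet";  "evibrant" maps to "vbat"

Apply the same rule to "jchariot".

Each output is the input with this applied: keep every other character starting from the second (positions 2nd, 4th, 6th, ...).
Doing the same to "jchariot": "cait".

cait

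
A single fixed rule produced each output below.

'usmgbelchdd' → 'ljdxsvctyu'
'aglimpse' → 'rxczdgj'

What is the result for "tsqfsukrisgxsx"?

kjhwjlbizjxoj

Rule — shift every letter 9 places backward in the alphabet (wrapping around), then delete the last character.
For "tsqfsukrisgxsx", step one produces "kjhwjlbizjxojo"; step two turns that into "kjhwjlbizjxoj".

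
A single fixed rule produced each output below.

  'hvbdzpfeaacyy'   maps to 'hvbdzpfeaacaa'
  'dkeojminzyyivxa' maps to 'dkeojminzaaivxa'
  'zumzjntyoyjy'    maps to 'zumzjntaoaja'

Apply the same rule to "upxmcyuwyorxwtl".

upxmcauwaorxwtl

Looking at the pairs, the operation is to replace every "y" with "a".
"upxmcyuwyorxwtl" → "upxmcauwaorxwtl".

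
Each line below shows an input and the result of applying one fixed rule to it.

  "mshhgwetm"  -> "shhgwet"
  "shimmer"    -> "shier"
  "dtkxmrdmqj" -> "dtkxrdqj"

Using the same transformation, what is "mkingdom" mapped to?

Each output is the input with this applied: remove every "m".
Doing the same to "mkingdom": "kingdo".

kingdo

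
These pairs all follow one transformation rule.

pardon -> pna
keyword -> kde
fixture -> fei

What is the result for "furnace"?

What's happening: take characters alternately from the front and the back (1st, last, 2nd, 2nd-last, ...), then keep only the first 3 characters.
On "furnace": the first step gives "feucran", and the second then gives "feu".

feu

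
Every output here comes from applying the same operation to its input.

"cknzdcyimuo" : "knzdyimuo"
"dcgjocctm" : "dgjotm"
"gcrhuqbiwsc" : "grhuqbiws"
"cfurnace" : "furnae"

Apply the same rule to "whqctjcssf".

The transformation: remove every "c".
Doing the same to "whqctjcssf": "whqtjssf".

whqtjssf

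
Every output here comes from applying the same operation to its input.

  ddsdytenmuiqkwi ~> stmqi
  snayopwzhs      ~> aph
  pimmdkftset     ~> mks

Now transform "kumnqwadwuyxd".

What's happening: keep one character in every 3, starting at position 3 (positions 3rd, 6th, 9th, ...).
"kumnqwadwuyxd" → "mwwx".

mwwx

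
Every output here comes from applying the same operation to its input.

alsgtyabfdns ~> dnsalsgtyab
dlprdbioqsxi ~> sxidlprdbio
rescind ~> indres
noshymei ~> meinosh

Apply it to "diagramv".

Each output is the input with this applied: move the last 3 characters to the front (rotate right by 3), then delete the last character.
On "diagramv": the first step gives "amvdiagr", and the second then gives "amvdiag".

amvdiag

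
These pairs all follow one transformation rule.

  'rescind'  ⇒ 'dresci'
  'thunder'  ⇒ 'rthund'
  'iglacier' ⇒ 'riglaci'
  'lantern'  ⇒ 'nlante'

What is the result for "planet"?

tplan

Each output is the input with this applied: move the last character to the front, then delete the last character.
For "planet", step one produces "tplane"; step two turns that into "tplan".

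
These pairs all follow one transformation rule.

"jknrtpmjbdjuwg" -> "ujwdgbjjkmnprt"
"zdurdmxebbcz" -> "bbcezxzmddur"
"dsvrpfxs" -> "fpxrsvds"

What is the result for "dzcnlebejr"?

Each output is the input with this applied: move the last 3 characters to the front (rotate right by 3), then take characters alternately from the front and the back (1st, last, 2nd, 2nd-last, ...).
"dzcnlebejr" → "ejrdzcnleb" → "ebjerldnzc".

ebjerldnzc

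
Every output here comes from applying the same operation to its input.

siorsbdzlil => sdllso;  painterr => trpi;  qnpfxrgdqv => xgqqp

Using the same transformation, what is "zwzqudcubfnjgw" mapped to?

Rule — keep every other character starting from the first (positions 1st, 3rd, 5th, ...), then move the first 2 characters to the end (rotate left by 2).
On "zwzqudcubfnjgw" that produces "ucbngzz".
(Check on "painterr": → "pitr" → "trpi" ✓)

ucbngzz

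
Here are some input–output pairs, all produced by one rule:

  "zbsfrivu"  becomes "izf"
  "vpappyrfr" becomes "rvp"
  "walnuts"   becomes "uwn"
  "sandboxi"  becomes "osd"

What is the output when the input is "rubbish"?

irb

Rule — move the last 3 characters to the front (rotate right by 3), then keep one character in every 3, starting at position 1 (positions 1st, 4th, 7th, ...).
On "rubbish": the first step gives "ishrubb", and the second then gives "irb".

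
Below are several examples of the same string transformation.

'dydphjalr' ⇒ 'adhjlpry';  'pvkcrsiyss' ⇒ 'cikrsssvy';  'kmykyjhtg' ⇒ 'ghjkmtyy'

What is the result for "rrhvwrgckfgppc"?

In each case the input is transformed by: delete the first character, then sort the characters into alphabetical order.
Starting from "rrhvwrgckfgppc": after the first operation, "rhvwrgckfgppc"; after the second, "ccfgghkpprrvw".

ccfgghkpprrvw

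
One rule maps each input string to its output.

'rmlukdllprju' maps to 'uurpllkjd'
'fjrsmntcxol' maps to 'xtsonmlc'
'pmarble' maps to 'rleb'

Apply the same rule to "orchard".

rhda

The pattern: delete the first 3 characters, then sort the characters into reverse alphabetical order.
"orchard" → "hard" → "rhda".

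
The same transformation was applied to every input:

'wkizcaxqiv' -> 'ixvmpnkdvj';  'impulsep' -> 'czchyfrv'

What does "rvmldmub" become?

The pattern: shift every letter 13 places forward in the alphabet (wrapping around) — i.e. ROT13, then swap the first and last characters.
For "rvmldmub", step one produces "eizyqzho"; step two turns that into "oizyqzhe".

oizyqzhe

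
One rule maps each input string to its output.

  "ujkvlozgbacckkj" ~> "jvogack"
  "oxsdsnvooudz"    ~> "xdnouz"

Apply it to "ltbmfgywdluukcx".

The transformation: keep every other character starting from the second (positions 2nd, 4th, 6th, ...).
"ltbmfgywdluukcx" → "tmgwluc".

tmgwluc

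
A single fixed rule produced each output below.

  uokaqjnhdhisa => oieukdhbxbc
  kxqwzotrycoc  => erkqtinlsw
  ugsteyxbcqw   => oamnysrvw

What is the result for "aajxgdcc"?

The rule is to delete the last 2 characters, then shift every letter 6 places backward in the alphabet (wrapping around).
"aajxgdcc" → "aajxgd" → "uudrax".

uudrax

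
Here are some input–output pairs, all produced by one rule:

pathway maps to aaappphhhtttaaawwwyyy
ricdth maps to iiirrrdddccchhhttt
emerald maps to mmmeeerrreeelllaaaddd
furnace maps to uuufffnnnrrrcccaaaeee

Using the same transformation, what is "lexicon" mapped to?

The rule is to swap each adjacent pair of characters (1↔2, 3↔4, ...), then repeat every character 3 times.
"lexicon" → "eeellliiixxxooocccnnn".
(Check on "emerald": → "merelad" → "mmmeeerrreeelllaaaddd" ✓)

eeellliiixxxooocccnnn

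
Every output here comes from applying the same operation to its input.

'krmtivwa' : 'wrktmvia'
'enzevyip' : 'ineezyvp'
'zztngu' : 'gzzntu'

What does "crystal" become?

lrcsyat

Each output is the input with this applied: swap each adjacent pair of characters (1↔2, 3↔4, ...), then move the last character to the front.
"crystal" → "lrcsyat".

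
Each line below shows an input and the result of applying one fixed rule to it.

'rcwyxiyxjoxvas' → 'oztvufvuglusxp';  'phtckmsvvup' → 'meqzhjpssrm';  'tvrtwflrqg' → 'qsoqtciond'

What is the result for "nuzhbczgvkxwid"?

krweyzwdshutfa

The rule is to shift every letter 3 places backward in the alphabet (wrapping around).
Applying that to "nuzhbczgvkxwid" gives "krweyzwdshutfa".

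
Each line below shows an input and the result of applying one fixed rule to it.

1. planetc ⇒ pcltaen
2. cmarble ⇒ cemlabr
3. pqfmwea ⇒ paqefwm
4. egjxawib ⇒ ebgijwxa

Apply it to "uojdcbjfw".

uwofjjdbc

In each case the input is transformed by: take characters alternately from the front and the back (1st, last, 2nd, 2nd-last, ...).
For "uojdcbjfw" the result is "uwofjjdbc".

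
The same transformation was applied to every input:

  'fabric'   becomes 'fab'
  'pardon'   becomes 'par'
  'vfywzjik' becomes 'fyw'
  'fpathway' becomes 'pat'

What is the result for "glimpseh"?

lim

Looking at the pairs, the operation is to swap the front and back halves of the string, then keep only the last 3 characters.
Applying both steps to "glimpseh": "psehglim", then "lim".
(Check on "fpathway": → "hwayfpat" → "pat" ✓)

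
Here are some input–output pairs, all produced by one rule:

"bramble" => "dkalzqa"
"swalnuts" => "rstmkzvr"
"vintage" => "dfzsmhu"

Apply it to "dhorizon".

The pattern: shift every letter 1 place backward in the alphabet (wrapping around), then reverse the string.
So "dhorizon" becomes "mnyhqngc".
(Check on "bramble": → "aqzlakd" → "dkalzqa" ✓)

mnyhqngc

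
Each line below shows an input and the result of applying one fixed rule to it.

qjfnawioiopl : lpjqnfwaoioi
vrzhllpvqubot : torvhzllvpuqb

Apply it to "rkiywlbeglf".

What's happening: move the last 2 characters to the front (rotate right by 2), then swap each adjacent pair of characters (1↔2, 3↔4, ...).
"rkiywlbeglf" → "lfrkiywlbeg" → "flkryilwebg".

flkryilwebg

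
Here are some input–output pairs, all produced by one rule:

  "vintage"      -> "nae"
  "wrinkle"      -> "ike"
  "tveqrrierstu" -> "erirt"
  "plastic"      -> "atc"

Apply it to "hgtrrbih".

tri

In each case the input is transformed by: delete the first character, then keep every other character starting from the second (positions 2nd, 4th, 6th, ...).
"hgtrrbih" → "tri".
(Check on "tveqrrierstu": → "veqrrierstu" → "erirt" ✓)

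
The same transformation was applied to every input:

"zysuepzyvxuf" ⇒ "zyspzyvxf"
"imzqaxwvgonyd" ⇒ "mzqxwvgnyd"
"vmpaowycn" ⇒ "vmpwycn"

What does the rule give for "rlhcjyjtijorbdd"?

In each case the input is transformed by: remove every vowel.
Applying that to "rlhcjyjtijorbdd" gives "rlhcjyjtjrbdd".

rlhcjyjtjrbdd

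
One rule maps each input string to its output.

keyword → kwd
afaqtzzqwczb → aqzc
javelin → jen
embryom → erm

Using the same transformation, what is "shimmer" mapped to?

smr

Looking at the pairs, the operation is to keep one character in every 3, starting at position 1 (positions 1st, 4th, 7th, ...).
So "shimmer" becomes "smr".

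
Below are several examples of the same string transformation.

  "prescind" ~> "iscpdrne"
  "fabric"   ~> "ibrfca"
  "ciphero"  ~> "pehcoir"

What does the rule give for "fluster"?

utsfrle

The pattern: take characters alternately from the front and the back (1st, last, 2nd, 2nd-last, ...), then move the last 3 characters to the front (rotate right by 3).
Working it through for "fluster": intermediate "frleuts", final "utsfrle".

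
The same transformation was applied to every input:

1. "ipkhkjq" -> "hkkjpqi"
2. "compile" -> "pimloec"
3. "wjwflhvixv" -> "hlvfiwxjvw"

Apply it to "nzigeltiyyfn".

tlieygyifznn

Rule — take characters alternately from the front and the back (1st, last, 2nd, 2nd-last, ...), then reverse the string.
On "nzigeltiyyfn": the first step gives "nnzfiygyeilt", and the second then gives "tlieygyifznn".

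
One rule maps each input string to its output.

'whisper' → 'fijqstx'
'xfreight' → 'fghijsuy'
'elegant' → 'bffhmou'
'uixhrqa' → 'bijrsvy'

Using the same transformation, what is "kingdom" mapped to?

Looking at the pairs, the operation is to shift every letter 1 place forward in the alphabet (wrapping around), then sort the characters into alphabetical order.
Doing the same to "kingdom": "ehjlnop".

ehjlnop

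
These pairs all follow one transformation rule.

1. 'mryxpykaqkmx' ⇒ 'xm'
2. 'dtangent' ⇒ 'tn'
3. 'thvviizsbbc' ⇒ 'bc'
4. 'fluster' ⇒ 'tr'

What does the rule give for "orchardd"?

dd

The pattern: swap each adjacent pair of characters (1↔2, 3↔4, ...), then keep only the last 2 characters.
Starting from "orchardd": after the first operation, "rohcradd"; after the second, "dd".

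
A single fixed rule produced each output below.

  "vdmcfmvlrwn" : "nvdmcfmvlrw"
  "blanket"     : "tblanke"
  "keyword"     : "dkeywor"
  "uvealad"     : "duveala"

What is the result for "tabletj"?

What's happening: move the last character to the front.
So "tabletj" becomes "jtablet".

jtablet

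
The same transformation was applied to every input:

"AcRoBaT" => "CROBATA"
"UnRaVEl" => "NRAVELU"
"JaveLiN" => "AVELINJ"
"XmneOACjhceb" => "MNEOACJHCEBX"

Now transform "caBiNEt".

ABINETC

Looking at the pairs, the operation is to move the first character to the end, then convert every letter to uppercase.
Starting from "caBiNEt": after the first operation, "aBiNEtc"; after the second, "ABINETC".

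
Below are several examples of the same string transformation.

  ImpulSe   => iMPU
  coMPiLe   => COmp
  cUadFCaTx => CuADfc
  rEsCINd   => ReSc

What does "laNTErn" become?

Each output is the input with this applied: flip the case of every letter, then delete the last 3 characters.
"laNTErn" → "LAnteRN" → "LAnt".

LAnt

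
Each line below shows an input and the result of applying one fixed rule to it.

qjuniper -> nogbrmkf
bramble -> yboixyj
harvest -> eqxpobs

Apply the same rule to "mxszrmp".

jmujpow

The transformation: shift every letter 3 places backward in the alphabet (wrapping around), then take characters alternately from the front and the back (1st, last, 2nd, 2nd-last, ...).
Working it through for "mxszrmp": intermediate "jupwojm", final "jmujpow".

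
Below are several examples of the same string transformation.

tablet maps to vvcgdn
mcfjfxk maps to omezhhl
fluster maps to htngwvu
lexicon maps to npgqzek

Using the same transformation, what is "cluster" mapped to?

Each output is the input with this applied: shift every letter 2 places forward in the alphabet (wrapping around), then take characters alternately from the front and the back (1st, last, 2nd, 2nd-last, ...).
Working it through for "cluster": intermediate "enwuvgt", final "etngwvu".

etngwvu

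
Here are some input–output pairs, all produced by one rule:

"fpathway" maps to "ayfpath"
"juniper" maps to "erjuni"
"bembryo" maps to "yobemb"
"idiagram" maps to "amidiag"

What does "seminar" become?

The rule is to move the last 3 characters to the front (rotate right by 3), then delete the first character.
Applying both steps to "seminar": "narsemi", then "arsemi".

arsemi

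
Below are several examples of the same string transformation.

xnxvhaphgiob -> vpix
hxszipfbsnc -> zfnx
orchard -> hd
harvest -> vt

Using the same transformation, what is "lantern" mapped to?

The pattern: move the first 2 characters to the end (rotate left by 2), then keep one character in every 3, starting at position 2 (positions 2nd, 5th, 8th, ...).
Working it through for "lantern": intermediate "nternla", final "tn".

tn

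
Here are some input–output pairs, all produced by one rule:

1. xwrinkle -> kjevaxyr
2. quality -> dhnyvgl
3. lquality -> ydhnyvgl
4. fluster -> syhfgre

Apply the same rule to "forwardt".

sbejneqg

Looking at the pairs, the operation is to shift every letter 13 places forward in the alphabet (wrapping around) — i.e. ROT13.
Applying that to "forwardt" gives "sbejneqg".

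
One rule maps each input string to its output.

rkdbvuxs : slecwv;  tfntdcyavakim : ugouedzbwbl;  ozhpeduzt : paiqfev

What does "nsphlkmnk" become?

otqimln

The rule is to shift every letter 1 place forward in the alphabet (wrapping around), then delete the last 2 characters.
"nsphlkmnk" → "otqimln".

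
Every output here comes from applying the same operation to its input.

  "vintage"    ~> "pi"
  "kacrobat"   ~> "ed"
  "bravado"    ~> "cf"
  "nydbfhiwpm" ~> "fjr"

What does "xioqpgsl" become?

Looking at the pairs, the operation is to shift every letter 2 places forward in the alphabet (wrapping around), then keep one character in every 3, starting at position 3 (positions 3rd, 6th, 9th, ...).
Applying both steps to "xioqpgsl": "zkqsriun", then "qi".

qi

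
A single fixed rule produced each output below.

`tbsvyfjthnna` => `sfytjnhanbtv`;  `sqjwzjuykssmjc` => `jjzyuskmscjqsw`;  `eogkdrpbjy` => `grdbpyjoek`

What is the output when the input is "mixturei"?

xruieimt

Looking at the pairs, the operation is to swap each adjacent pair of characters (1↔2, 3↔4, ...), then move the first 3 characters to the end (rotate left by 3).
On "mixturei" that produces "xruieimt".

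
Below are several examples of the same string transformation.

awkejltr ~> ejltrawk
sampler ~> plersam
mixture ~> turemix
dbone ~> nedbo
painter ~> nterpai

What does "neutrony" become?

tronyneu

The pattern: move the first 3 characters to the end (rotate left by 3).
"neutrony" → "tronyneu".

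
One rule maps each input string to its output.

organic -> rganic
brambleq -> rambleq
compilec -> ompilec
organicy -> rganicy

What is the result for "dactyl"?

actyl

The rule is to delete the first character.
On "dactyl" that produces "actyl".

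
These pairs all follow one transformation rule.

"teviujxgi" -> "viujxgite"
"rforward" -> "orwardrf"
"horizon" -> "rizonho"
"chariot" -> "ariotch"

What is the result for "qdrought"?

roughtqd

What's happening: move the first 2 characters to the end (rotate left by 2).
Doing the same to "qdrought": "roughtqd".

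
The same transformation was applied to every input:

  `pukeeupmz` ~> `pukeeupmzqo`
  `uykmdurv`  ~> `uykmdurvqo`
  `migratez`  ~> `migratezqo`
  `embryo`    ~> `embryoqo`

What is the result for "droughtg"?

Rule — append "qo".
On "droughtg" that produces "droughtgqo".

droughtgqo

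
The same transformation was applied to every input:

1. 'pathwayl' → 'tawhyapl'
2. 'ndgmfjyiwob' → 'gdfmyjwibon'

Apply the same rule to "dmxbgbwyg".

xmgbwbgyd

The transformation: move the first character to the end, then swap each adjacent pair of characters (1↔2, 3↔4, ...).
Working it through for "dmxbgbwyg": intermediate "mxbgbwygd", final "xmgbwbgyd".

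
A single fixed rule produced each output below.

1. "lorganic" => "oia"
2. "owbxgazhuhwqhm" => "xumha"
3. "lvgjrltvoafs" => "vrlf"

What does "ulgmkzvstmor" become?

In each case the input is transformed by: sort the characters into reverse alphabetical order, then keep one character in every 3, starting at position 2 (positions 2nd, 5th, 8th, ...).
On "ulgmkzvstmor": the first step gives "zvutsrommlkg", and the second then gives "vsmk".

vsmk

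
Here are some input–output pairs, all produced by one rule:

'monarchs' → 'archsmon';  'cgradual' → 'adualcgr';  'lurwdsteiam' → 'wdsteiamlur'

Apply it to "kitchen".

Rule — move the first 3 characters to the end (rotate left by 3).
Doing the same to "kitchen": "chenkit".

chenkit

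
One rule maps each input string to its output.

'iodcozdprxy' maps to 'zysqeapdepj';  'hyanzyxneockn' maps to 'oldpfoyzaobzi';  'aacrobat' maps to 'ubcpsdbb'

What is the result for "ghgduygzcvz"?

awdahzvehih

The pattern: reverse the string, then shift every letter 1 place forward in the alphabet (wrapping around).
Applying both steps to "ghgduygzcvz": "zvczgyudghg", then "awdahzvehih".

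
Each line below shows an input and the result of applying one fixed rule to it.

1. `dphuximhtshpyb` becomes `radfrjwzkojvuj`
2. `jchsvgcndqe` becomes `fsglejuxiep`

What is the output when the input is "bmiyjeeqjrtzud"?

bwfdokalggsltv

The rule is to shift every letter 2 places forward in the alphabet (wrapping around), then move the last 3 characters to the front (rotate right by 3).
"bmiyjeeqjrtzud" → "dokalggsltvbwf" → "bwfdokalggsltv".
(Check on "jchsvgcndqe": → "lejuxiepfsg" → "fsglejuxiep" ✓)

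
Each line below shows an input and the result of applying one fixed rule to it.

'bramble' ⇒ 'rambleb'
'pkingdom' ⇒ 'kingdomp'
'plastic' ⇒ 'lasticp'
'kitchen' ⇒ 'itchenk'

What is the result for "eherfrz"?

In each case the input is transformed by: move the first character to the end.
Doing the same to "eherfrz": "herfrze".

herfrze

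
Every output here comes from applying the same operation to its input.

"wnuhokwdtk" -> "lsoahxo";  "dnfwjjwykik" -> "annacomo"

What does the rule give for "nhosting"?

wxmrk

The rule is to delete the first 3 characters, then shift every letter 4 places forward in the alphabet (wrapping around).
Starting from "nhosting": after the first operation, "sting"; after the second, "wxmrk".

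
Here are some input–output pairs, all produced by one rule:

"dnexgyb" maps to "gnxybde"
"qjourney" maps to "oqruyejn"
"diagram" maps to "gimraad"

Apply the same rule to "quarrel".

The rule is to sort the characters into alphabetical order, then move the first 3 characters to the end (rotate left by 3).
Starting from "quarrel": after the first operation, "aelqrru"; after the second, "qrruael".

qrruael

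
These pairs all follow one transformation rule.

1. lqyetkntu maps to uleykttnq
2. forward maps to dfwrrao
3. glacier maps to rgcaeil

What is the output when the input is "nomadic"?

cnamido

The pattern: swap each adjacent pair of characters (1↔2, 3↔4, ...), then swap the first and last characters.
For "nomadic", step one produces "onamidc"; step two turns that into "cnamido".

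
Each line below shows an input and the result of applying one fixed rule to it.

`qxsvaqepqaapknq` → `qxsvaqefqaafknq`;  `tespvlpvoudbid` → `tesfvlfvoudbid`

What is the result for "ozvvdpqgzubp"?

The rule is to replace every "p" with "f".
Doing the same to "ozvvdpqgzubp": "ozvvdfqgzubf".

ozvvdfqgzubf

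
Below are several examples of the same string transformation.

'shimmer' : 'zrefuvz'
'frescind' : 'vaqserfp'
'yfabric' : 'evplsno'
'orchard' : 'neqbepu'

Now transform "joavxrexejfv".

wsiwbnikerkr

What's happening: shift every letter 13 places forward in the alphabet (wrapping around) — i.e. ROT13, then move the last 3 characters to the front (rotate right by 3).
On "joavxrexejfv": the first step gives "wbnikerkrwsi", and the second then gives "wsiwbnikerkr".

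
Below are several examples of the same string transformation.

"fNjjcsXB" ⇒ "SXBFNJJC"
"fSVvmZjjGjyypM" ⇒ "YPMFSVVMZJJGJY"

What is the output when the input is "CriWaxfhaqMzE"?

Rule — move the last 3 characters to the front (rotate right by 3), then convert every letter to uppercase.
For "CriWaxfhaqMzE", step one produces "MzECriWaxfhaq"; step two turns that into "MZECRIWAXFHAQ".

MZECRIWAXFHAQ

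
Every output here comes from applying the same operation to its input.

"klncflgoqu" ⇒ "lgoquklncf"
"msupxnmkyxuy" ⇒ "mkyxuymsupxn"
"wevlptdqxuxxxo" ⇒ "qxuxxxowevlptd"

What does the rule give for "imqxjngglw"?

ngglwimqxj

Rule — swap the front and back halves of the string.
So "imqxjngglw" becomes "ngglwimqxj".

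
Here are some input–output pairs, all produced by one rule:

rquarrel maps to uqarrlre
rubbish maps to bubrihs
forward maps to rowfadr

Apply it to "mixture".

The pattern: move the first 2 characters to the end (rotate left by 2), then take characters alternately from the front and the back (1st, last, 2nd, 2nd-last, ...).
Applying both steps to "mixture": "xturemi", then "xitmuer".

xitmuer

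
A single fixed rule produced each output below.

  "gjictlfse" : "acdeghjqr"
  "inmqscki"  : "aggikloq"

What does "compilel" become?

acgjjkmn

The transformation: shift every letter 2 places backward in the alphabet (wrapping around), then sort the characters into alphabetical order.
Applying both steps to "compilel": "amkngjcj", then "acgjjkmn".
(Check on "gjictlfse": → "ehgarjdqc" → "acdeghjqr" ✓)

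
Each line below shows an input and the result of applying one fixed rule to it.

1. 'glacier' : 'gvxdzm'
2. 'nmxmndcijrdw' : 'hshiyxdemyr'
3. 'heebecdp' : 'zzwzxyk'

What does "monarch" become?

jivmxc

The pattern: shift every letter 5 places backward in the alphabet (wrapping around), then delete the first character.
For "monarch", step one produces "hjivmxc"; step two turns that into "jivmxc".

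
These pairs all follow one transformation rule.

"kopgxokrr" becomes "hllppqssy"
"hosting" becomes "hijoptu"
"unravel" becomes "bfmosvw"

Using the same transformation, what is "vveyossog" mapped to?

fhppttwwz

Each output is the input with this applied: sort the characters into alphabetical order, then shift every letter 1 place forward in the alphabet (wrapping around).
On "vveyossog": the first step gives "egoossvvy", and the second then gives "fhppttwwz".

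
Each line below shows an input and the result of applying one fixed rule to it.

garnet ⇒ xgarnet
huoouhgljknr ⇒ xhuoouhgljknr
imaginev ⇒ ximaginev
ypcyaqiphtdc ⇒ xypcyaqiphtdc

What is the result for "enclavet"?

xenclavet

What's happening: prepend "x".
"enclavet" → "xenclavet".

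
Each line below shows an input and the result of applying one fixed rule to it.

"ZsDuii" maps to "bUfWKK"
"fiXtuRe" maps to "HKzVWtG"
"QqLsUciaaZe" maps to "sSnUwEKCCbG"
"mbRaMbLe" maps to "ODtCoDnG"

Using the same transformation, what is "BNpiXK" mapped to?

Each output is the input with this applied: flip the case of every letter, then shift every letter 2 places forward in the alphabet (wrapping around).
Working it through for "BNpiXK": intermediate "bnPIxk", final "dpRKzm".

dpRKzm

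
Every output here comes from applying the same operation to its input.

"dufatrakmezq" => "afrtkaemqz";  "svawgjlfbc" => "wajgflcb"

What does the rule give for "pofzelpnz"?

What's happening: delete the first 2 characters, then swap each adjacent pair of characters (1↔2, 3↔4, ...).
Working it through for "pofzelpnz": intermediate "fzelpnz", final "zflenpz".

zflenpz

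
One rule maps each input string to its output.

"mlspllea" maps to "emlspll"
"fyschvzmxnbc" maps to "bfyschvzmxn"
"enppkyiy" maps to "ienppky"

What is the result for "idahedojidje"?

Looking at the pairs, the operation is to delete the last character, then move the last character to the front.
Starting from "idahedojidje": after the first operation, "idahedojidj"; after the second, "jidahedojid".

jidahedojid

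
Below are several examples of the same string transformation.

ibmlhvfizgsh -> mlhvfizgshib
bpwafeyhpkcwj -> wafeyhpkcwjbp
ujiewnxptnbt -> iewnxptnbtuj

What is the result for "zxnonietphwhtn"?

What's happening: move the first 2 characters to the end (rotate left by 2).
For "zxnonietphwhtn" the result is "nonietphwhtnzx".

nonietphwhtnzx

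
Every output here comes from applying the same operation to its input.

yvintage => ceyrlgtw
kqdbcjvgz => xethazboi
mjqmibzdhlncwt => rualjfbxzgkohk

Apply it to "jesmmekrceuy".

The rule is to reverse the string, then shift every letter 2 places backward in the alphabet (wrapping around).
For "jesmmekrceuy" the result is "wscapickkqch".
(Check on "yvintage": → "egatnivy" → "ceyrlgtw" ✓)

wscapickkqch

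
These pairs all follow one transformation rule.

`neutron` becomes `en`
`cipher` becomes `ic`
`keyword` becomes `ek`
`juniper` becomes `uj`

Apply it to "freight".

What's happening: swap each adjacent pair of characters (1↔2, 3↔4, ...), then keep only the first 2 characters.
Working it through for "freight": intermediate "rfiehgt", final "rf".

rf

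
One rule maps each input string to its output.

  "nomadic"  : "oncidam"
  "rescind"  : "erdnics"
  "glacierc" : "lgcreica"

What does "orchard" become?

rodrahc

The pattern: reverse the string, then move the last 2 characters to the front (rotate right by 2).
"orchard" → "drahcro" → "rodrahc".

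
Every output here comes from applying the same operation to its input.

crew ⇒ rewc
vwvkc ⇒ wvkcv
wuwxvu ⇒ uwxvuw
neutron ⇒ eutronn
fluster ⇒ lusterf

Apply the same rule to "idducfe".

In each case the input is transformed by: move the first character to the end.
"idducfe" → "dducfei".

dducfei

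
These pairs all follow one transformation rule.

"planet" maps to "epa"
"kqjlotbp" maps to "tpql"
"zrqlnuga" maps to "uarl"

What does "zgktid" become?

Rule — swap the front and back halves of the string, then keep every other character starting from the second (positions 2nd, 4th, 6th, ...).
For "zgktid", step one produces "tidzgk"; step two turns that into "izk".

izk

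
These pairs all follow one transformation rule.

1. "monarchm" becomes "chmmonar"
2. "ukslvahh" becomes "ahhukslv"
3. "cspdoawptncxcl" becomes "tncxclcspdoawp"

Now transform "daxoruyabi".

yabidaxoru

In each case the input is transformed by: move the first character to the end, then swap the front and back halves of the string.
For "daxoruyabi" the result is "yabidaxoru".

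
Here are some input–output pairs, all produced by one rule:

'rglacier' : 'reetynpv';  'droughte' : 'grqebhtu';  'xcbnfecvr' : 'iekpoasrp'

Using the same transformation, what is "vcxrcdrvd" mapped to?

The transformation: move the last 2 characters to the front (rotate right by 2), then shift every letter 13 places forward in the alphabet (wrapping around) — i.e. ROT13.
On "vcxrcdrvd" that produces "iqipkepqe".

iqipkepqe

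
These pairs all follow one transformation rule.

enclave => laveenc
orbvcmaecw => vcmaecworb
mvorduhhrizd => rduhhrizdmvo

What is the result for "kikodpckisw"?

odpckiswkik

Rule — move the first 3 characters to the end (rotate left by 3).
Applying that to "kikodpckisw" gives "odpckiswkik".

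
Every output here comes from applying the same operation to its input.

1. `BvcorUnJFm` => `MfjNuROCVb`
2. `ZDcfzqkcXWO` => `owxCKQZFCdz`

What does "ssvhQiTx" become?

The pattern: reverse the string, then flip the case of every letter.
For "ssvhQiTx" the result is "XtIqHVSS".

XtIqHVSS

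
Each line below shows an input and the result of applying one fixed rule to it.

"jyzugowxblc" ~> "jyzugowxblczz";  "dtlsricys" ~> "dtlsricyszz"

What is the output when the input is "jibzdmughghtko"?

What's happening: append "zz".
So "jibzdmughghtko" becomes "jibzdmughghtkozz".

jibzdmughghtkozz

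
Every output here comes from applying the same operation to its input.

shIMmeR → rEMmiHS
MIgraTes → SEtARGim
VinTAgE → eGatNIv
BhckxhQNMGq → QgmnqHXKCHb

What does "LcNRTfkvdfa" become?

In each case the input is transformed by: flip the case of every letter, then reverse the string.
"LcNRTfkvdfa" → "lCnrtFKVDFA" → "AFDVKFtrnCl".

AFDVKFtrnCl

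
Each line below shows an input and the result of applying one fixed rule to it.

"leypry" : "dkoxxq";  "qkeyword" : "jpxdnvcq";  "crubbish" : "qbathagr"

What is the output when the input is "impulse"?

lhtorkd

Each output is the input with this applied: shift every letter 1 place backward in the alphabet (wrapping around), then swap each adjacent pair of characters (1↔2, 3↔4, ...).
Applying that to "impulse" gives "lhtorkd".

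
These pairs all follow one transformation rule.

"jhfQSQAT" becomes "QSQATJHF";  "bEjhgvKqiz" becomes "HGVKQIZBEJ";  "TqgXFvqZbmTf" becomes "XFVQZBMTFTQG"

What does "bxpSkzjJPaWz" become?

In each case the input is transformed by: move the first 3 characters to the end (rotate left by 3), then convert every letter to uppercase.
Starting from "bxpSkzjJPaWz": after the first operation, "SkzjJPaWzbxp"; after the second, "SKZJJPAWZBXP".
(Check on "jhfQSQAT": → "QSQATjhf" → "QSQATJHF" ✓)

SKZJJPAWZBXP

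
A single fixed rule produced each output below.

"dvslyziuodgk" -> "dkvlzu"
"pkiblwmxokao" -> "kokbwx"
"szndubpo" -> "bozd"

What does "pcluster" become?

trcu

What's happening: move the last 3 characters to the front (rotate right by 3), then keep every other character starting from the first (positions 1st, 3rd, 5th, ...).
On "pcluster" that produces "trcu".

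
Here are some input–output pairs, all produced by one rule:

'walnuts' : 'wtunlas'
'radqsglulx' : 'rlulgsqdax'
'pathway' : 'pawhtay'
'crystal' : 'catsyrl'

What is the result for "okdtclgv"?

Rule — reverse the string, then swap the first and last characters.
Applying both steps to "okdtclgv": "vglctdko", then "oglctdkv".
(Check on "radqsglulx": → "xlulgsqdar" → "rlulgsqdax" ✓)

oglctdkv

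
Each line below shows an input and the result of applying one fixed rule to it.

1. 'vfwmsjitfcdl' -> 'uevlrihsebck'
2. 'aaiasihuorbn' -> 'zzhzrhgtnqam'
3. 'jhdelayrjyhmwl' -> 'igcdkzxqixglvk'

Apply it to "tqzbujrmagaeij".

spyatiqlzfzdhi

In each case the input is transformed by: shift every letter 1 place backward in the alphabet (wrapping around).
So "tqzbujrmagaeij" becomes "spyatiqlzfzdhi".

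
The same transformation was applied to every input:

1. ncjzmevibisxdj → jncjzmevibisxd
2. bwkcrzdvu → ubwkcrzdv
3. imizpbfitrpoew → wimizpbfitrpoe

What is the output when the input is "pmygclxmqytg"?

What's happening: move the last character to the front.
On "pmygclxmqytg" that produces "gpmygclxmqyt".

gpmygclxmqyt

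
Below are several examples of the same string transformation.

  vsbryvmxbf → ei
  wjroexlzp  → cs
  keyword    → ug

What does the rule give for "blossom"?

The pattern: shift every letter 3 places forward in the alphabet (wrapping around), then keep only the last 2 characters.
Working it through for "blossom": intermediate "eorvvrp", final "rp".

rp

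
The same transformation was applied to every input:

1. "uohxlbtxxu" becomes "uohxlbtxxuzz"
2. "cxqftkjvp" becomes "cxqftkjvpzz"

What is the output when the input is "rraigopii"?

rraigopiizz

In each case the input is transformed by: append "zz".
Applying that to "rraigopii" gives "rraigopiizz".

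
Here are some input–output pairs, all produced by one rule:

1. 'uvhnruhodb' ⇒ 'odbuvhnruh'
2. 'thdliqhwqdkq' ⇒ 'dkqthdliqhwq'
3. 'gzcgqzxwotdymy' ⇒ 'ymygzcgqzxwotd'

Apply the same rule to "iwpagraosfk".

Each output is the input with this applied: move the last 3 characters to the front (rotate right by 3).
So "iwpagraosfk" becomes "sfkiwpagrao".

sfkiwpagrao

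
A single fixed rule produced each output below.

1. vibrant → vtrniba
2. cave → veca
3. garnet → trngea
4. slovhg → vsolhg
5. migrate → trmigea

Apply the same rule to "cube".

uecb

What's happening: sort the characters into reverse alphabetical order.
"cube" → "uecb".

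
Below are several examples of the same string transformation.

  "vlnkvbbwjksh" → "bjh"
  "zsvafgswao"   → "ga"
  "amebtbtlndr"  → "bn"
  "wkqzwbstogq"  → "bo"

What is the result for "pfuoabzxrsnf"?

What's happening: keep one character in every 3, starting at position 3 (positions 3rd, 6th, 9th, ...), then delete the first character.
For "pfuoabzxrsnf", step one produces "ubrf"; step two turns that into "brf".

brf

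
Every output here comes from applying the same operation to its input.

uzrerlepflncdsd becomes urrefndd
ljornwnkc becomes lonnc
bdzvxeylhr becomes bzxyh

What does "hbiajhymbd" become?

Each output is the input with this applied: keep every other character starting from the first (positions 1st, 3rd, 5th, ...).
Doing the same to "hbiajhymbd": "hijyb".

hijyb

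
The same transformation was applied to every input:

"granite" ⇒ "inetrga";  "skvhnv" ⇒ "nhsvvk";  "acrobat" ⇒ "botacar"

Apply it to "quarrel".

What's happening: move the first 3 characters to the end (rotate left by 3), then swap each adjacent pair of characters (1↔2, 3↔4, ...).
Doing the same to "quarrel": "rrleuqa".

rrleuqa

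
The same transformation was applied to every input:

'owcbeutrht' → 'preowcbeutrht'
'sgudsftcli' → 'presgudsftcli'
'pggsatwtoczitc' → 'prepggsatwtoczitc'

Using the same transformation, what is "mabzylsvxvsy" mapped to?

The pattern: prepend "pre".
Doing the same to "mabzylsvxvsy": "premabzylsvxvsy".

premabzylsvxvsy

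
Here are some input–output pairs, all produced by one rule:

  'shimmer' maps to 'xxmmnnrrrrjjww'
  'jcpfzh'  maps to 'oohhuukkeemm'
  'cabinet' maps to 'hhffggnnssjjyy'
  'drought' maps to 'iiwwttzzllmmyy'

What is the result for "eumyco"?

jjzzrrddhhtt

In each case the input is transformed by: double every character, then shift every letter 5 places forward in the alphabet (wrapping around).
"eumyco" → "eeuummyyccoo" → "jjzzrrddhhtt".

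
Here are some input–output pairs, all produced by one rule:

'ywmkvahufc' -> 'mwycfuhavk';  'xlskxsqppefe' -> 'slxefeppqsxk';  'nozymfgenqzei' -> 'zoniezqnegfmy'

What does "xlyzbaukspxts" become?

ylxstxpskuabz

The pattern: reverse the string, then move the last 3 characters to the front (rotate right by 3).
"xlyzbaukspxts" → "stxpskuabzylx" → "ylxstxpskuabz".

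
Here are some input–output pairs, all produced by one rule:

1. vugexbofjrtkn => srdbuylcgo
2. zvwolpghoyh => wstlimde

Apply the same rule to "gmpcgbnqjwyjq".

djmzdykngt

In each case the input is transformed by: delete the last 3 characters, then shift every letter 3 places backward in the alphabet (wrapping around).
Applying both steps to "gmpcgbnqjwyjq": "gmpcgbnqjw", then "djmzdykngt".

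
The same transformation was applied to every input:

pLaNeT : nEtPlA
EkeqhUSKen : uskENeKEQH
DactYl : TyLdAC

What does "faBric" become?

The rule is to flip the case of every letter, then swap the front and back halves of the string.
On "faBric": the first step gives "FAbRIC", and the second then gives "RICFAb".

RICFAb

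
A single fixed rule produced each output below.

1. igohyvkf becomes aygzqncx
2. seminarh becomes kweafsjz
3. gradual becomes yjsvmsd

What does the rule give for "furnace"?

The pattern: shift every letter 8 places backward in the alphabet (wrapping around).
Doing the same to "furnace": "xmjfsuw".

xmjfsuw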